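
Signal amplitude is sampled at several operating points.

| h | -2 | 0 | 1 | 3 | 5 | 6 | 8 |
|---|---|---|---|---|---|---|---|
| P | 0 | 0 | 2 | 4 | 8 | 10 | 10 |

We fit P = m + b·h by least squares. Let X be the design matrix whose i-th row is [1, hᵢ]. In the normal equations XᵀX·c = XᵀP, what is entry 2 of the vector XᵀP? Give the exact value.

Entry 2 ↔ basis h, so (XᵀP)_{2} = Σᵢ (h)·Pᵢ = (-2)·(0) + (0)·(0) + (1)·(2) + (3)·(4) + (5)·(8) + (6)·(10) + (8)·(10) = 194.

194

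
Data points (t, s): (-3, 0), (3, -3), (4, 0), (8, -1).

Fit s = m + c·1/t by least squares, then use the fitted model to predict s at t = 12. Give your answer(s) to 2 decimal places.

ŝ = -0.97

The normal equations are: 4·m + (3/8)·c = -4;  (3/8)·m + (173/576)·c = -9/8.
(Σ1 = 4, Σ1/t = 3/8, Σ1/t·1/t = 173/576, Σs = -4, Σ1/t·s = -9/8.)
Δ = 4·(173/576) − (3/8)² = 611/576.
m = ((-4)·(173/576) − (3/8)·(-9/8))/(611/576) = -449/611; c = (4·(-9/8) − (3/8)·(-4))/(611/576) = -1728/611.
At t = 12: ŝ = (-449/611)·(1) + (-1728/611)·(1/12) = -593/611.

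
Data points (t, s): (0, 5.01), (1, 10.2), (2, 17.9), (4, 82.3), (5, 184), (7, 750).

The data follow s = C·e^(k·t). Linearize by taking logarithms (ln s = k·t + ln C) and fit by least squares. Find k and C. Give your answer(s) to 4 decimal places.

k = 0.7209, C = 4.7637

Let Y = ln s. Fitting Y = k·t + ln C by least squares:
Sums: Σt = 19.0000, Σ(t)² = 95.0000, Σln s = 23.0640, Σt·ln s = 98.1487.
Normal system: [[95.0000, 19.0000]; [19.0000, 6]]·[k, ln C]ᵀ = [98.1487, 23.0640]ᵀ.
Solving (det = 209.0000): k = 0.72094, ln C = 1.56103, so C = exp(1.56103) = 4.76374.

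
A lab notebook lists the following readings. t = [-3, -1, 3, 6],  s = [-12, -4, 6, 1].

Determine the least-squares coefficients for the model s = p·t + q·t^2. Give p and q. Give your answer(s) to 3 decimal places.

p = 2.884, q = -0.440

The normal system AᵀA·[p, q]ᵀ = Aᵀs is [[55, 215]; [215, 1459]]·[p, q]ᵀ = [64, -22]ᵀ.
Δ = 55·1459 − 215² = 34020.
p = (64·1459 − 215·(-22))/34020 = 16351/5670; q = (55·(-22) − 215·64)/34020 = -499/1134.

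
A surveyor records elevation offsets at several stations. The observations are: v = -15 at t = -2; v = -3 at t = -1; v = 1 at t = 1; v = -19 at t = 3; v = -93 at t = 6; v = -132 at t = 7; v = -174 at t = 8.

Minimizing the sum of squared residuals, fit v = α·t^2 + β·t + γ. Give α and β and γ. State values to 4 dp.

The normal equations are: 7892·α + 1090·β + 164·γ = -21185;  1090·α + 164·β + 22·γ = -2897;  164·α + 22·β + 7·γ = -435.
Inverting the 3×3 Gram matrix, [α, β, γ]ᵀ = [-573323/189042, 423877/189042, 58724/31507]ᵀ.

α = -3.0328, β = 2.2422, γ = 1.8638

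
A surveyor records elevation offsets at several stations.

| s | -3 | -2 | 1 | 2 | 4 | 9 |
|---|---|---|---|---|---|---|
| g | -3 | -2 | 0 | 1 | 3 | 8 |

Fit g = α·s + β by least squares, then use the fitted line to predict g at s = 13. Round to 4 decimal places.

Setting ∂/∂α … = 0 gives: 115·α + 11·β = 99;  11·α + 6·β = 7.
(Σs·s = 115, Σs = 11, Σ1 = 6, Σs·g = 99, Σg = 7.)
Eliminating β: 6·(row 1) − 11·(row 2) gives 569·α = 6·99 − 11·7 = 517, so α = 517/569.
Then β = (7 − 11·(517/569))/6 = -284/569.
At s = 13: ĝ = (517/569)·(13) + (-284/569)·(1) = 6437/569.

ĝ = 11.3128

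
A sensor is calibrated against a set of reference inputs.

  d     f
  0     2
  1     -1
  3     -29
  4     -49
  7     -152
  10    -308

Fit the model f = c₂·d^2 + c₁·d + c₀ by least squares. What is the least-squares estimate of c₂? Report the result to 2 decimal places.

c₂ = -3.00

Compute the Gram sums: Σd^2·d^2 = 12739, Σd^2·d = 1435, Σd^2 = 175, Σd·d = 175, Σd = 25, Σ1 = 6.
Moment sums: Σd^2·f = -39294, Σd·f = -4428, Σf = -537.
MᵀM·[c₂, c₁, c₀]ᵀ = Mᵀf becomes [[12739, 1435, 175]; [1435, 175, 25]; [175, 25, 6]]·[c₂, c₁, c₀]ᵀ = [-39294, -4428, -537]ᵀ.
Solving the 3×3 system (Gaussian elimination) gives c₂ = -4259/1420, c₁ = -7367/7100, c₀ = 327/142.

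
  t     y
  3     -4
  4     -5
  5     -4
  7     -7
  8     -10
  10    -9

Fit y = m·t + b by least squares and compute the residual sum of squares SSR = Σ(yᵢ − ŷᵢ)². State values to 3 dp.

SSR = 6.794

The normal equations are: 263·m + 37·b = -271;  37·m + 6·b = -39.
Eliminating b: 6·(row 1) − 37·(row 2) gives 209·m = 6·(-271) − 37·(-39) = -183, so m = -183/209.
Then b = ((-39) − 37·(-183/209))/6 = -230/209.
Residuals: -3/11, -83/209, 309/209, 48/209, -36/19, 179/209; SSR = 1420/209.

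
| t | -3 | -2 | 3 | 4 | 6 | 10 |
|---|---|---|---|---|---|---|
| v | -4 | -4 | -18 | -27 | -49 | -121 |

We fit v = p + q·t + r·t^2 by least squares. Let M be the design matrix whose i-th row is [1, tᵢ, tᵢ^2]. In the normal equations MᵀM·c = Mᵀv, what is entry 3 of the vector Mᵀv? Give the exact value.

Entry 3 ↔ basis t^2, so (Mᵀv)_{3} = Σᵢ (t^2)·vᵢ = (9)·(-4) + (4)·(-4) + (9)·(-18) + (16)·(-27) + (36)·(-49) + (100)·(-121) = -14510.

-14510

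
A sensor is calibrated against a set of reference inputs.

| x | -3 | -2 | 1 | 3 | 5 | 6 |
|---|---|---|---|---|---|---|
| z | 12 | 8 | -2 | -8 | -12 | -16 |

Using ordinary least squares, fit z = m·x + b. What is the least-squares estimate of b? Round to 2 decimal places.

b = 2.05

The normal system MᵀM·[m, b]ᵀ = Mᵀz is [[84, 10]; [10, 6]]·[m, b]ᵀ = [-234, -18]ᵀ.
Eliminating b: 6·(row 1) − 10·(row 2) gives 404·m = 6·(-234) − 10·(-18) = -1224, so m = -306/101.
Then b = ((-18) − 10·(-306/101))/6 = 207/101.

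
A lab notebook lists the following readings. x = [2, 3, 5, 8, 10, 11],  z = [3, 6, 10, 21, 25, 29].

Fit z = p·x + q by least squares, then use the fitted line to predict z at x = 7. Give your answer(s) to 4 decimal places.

ẑ = 17.1055

Sums needed: Σx·x = 323, Σx = 39, Σ1 = 6.
And Σx·z = 811, Σz = 94.
AᵀA·[p, q]ᵀ = Aᵀz becomes [[323, 39]; [39, 6]]·[p, q]ᵀ = [811, 94]ᵀ.
Δ = 323·6 − 39² = 417.
p = (811·6 − 39·94)/417 = 400/139; q = (323·94 − 39·811)/417 = -1267/417.
At x = 7: ẑ = (400/139)·(7) + (-1267/417)·(1) = 7133/417.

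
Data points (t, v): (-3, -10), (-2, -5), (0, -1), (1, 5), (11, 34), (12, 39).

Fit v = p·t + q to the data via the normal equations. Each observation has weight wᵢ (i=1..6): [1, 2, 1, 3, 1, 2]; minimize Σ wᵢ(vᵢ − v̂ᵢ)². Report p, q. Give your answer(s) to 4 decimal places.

p = 3.1433, q = 0.8558

Compute the Gram sums: Σwᵢ·t·t = 429, Σwᵢ·t = 31, Σwᵢ·1 = 10.
And Σwᵢ·t·v = 1375, Σwᵢ·v = 106.
det = 429·10 − 31² = 3329.
p = (1375·10 − 31·106)/3329 = 10464/3329; q = (429·106 − 31·1375)/3329 = 2849/3329.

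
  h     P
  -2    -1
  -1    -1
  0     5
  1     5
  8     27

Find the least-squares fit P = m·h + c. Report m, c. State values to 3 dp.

From the data, Σh·h = 70, Σh = 6, Σ1 = 5.
Right-hand side: Σh·P = 224, ΣP = 35.
Normal equations: [[70, 6]; [6, 5]]·[m, c]ᵀ = [224, 35]ᵀ.
Determinant 70·5 − 6² = 314.
m = (224·5 − 6·35)/314 = 455/157; c = (70·35 − 6·224)/314 = 553/157.

m = 2.898, c = 3.522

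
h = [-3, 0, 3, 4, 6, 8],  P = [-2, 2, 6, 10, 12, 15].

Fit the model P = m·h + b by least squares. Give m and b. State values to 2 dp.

Normal-equation sums: Σh·h = 134, Σh = 18, Σ1 = 6.
For XᵀP: Σh·P = 256, ΣP = 43.
So XᵀX·[m, b]ᵀ = XᵀP: [[134, 18]; [18, 6]]·[m, b]ᵀ = [256, 43]ᵀ.
Δ = 134·6 − 18² = 480.
m = (256·6 − 18·43)/480 = 127/80; b = (134·43 − 18·256)/480 = 577/240.

m = 1.59, b = 2.40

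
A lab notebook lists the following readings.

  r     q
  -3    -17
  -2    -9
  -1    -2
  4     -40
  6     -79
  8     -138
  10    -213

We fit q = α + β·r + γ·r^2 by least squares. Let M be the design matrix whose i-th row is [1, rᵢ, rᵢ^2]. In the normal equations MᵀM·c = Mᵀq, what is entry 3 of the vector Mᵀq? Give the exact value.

-33807

Entry 3 ↔ basis r^2, so (Mᵀq)_{3} = Σᵢ (r^2)·qᵢ = (9)·(-17) + (4)·(-9) + (1)·(-2) + (16)·(-40) + (36)·(-79) + (64)·(-138) + (100)·(-213) = -33807.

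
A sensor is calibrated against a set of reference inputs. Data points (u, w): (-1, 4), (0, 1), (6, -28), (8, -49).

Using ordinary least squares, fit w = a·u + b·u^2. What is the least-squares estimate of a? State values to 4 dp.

a = -1.9718

With design matrix A, AᵀA = [[101, 727]; [727, 5393]] and Aᵀw = [-564, -4140]ᵀ.
det = 101·5393 − 727² = 16164.
a = ((-564)·5393 − 727·(-4140))/16164 = -2656/1347; b = (101·(-4140) − 727·(-564))/16164 = -676/1347.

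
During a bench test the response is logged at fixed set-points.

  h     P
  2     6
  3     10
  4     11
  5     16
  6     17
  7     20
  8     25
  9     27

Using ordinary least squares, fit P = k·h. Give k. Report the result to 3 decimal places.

k = 2.996

The normal equations are: 284·k = 851.
(Σh·h = 284, Σh·P = 851.)
k = 851/284 = 2.99648.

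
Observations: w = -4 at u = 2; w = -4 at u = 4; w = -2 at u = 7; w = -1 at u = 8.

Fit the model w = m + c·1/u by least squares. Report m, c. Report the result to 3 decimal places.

Setting ∂/∂m … = 0 gives: 4·m + (57/56)·c = -11;  (57/56)·m + (1093/3136)·c = -191/56.
(Σ1 = 4, Σ1/u = 57/56, Σ1/u·1/u = 1093/3136, Σw = -11, Σ1/u·w = -191/56.)
Δ = 4·(1093/3136) − (57/56)² = 1123/3136.
m = ((-11)·(1093/3136) − (57/56)·(-191/56))/(1123/3136) = -1136/1123; c = (4·(-191/56) − (57/56)·(-11))/(1123/3136) = -7672/1123.

m = -1.012, c = -6.832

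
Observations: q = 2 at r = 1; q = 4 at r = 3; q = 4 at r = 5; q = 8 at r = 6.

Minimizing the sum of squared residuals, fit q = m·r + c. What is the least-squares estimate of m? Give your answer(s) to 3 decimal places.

From the data, Σr·r = 71, Σr = 15, Σ1 = 4.
And Σr·q = 82, Σq = 18.
MᵀM·[m, c]ᵀ = Mᵀq becomes [[71, 15]; [15, 4]]·[m, c]ᵀ = [82, 18]ᵀ.
Δ = 71·4 − 15² = 59.
m = (82·4 − 15·18)/59 = 58/59; c = (71·18 − 15·82)/59 = 48/59.

m = 0.983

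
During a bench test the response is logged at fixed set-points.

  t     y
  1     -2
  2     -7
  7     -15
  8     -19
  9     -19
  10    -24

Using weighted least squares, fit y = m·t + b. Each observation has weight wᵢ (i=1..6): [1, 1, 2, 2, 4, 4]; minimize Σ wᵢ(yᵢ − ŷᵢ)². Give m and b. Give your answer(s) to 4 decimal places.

m = -2.2129, b = -0.5567

Setting ∂/∂m … = 0 gives: 955·m + 109·b = -2174;  109·m + 14·b = -249.
(Σwᵢ·t·t = 955, Σwᵢ·t = 109, Σwᵢ·1 = 14, Σwᵢ·t·y = -2174, Σwᵢ·y = -249.)
det = 955·14 − 109² = 1489.
m = ((-2174)·14 − 109·(-249))/1489 = -3295/1489; b = (955·(-249) − 109·(-2174))/1489 = -829/1489.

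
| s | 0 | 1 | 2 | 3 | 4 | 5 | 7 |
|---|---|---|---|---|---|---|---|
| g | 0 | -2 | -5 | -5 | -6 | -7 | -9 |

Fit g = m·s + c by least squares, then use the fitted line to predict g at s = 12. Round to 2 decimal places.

ĝ = -15.57

The normal equations are: 104·m + 22·c = -149;  22·m + 7·c = -34.
det = 104·7 − 22² = 244.
m = ((-149)·7 − 22·(-34))/244 = -295/244; c = (104·(-34) − 22·(-149))/244 = -129/122.
At s = 12: ĝ = (-295/244)·(12) + (-129/122)·(1) = -1899/122.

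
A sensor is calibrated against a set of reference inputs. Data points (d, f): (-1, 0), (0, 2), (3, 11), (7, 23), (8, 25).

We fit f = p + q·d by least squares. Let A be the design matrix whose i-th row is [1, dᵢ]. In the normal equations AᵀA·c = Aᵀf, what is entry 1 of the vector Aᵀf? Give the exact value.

61

Entry 1 ↔ basis 1, so (Aᵀf)_{1} = Σᵢ fᵢ = (1)·(0) + (1)·(2) + (1)·(11) + (1)·(23) + (1)·(25) = 61.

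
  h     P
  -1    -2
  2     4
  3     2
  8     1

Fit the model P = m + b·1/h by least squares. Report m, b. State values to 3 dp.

Compute the Gram sums: Σ1 = 4, Σ1/h = -1/24, Σ1/h·1/h = 793/576.
Moment sums: ΣP = 5, Σ1/h·P = 115/24.
Eliminating b: (793/576)·(row 1) − (-1/24)·(row 2) gives (1057/192)·m = (793/576)·5 − (-1/24)·(115/24) = 85/12, so m = 1360/1057.
Then b = ((115/24) − (-1/24)·(1360/1057))/(793/576) = 3720/1057.

m = 1.287, b = 3.519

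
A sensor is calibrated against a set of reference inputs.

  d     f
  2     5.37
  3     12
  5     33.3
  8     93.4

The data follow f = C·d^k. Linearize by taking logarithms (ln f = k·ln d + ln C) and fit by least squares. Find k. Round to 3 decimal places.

Let Y = ln f. Fitting Y = k·ln d + ln C by least squares:
AᵀA = [[8.6018, 5.4806]; [5.4806, 4]], rhs = [18.9712, 12.2082]ᵀ  (here Σln d = 5.4806, Σ(ln d)² = 8.6018, Σln f = 12.2082, Σln d·ln f = 18.9712).
Δ = 8.6018·4 − (5.4806)² = 4.3697; k = (18.9712·4 − 5.4806·12.2082)/4.3697 = 2.05418, ln C = (8.6018·12.2082 − 5.4806·18.9712)/4.3697 = 0.23749.

k = 2.054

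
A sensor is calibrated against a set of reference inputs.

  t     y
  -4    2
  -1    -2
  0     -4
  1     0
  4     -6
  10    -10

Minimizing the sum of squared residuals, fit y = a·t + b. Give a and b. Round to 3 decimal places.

Entries of MᵀM: Σt·t = 134, Σt = 10, Σ1 = 6.
Moment sums: Σt·y = -130, Σy = -20.
Normal equations: [[134, 10]; [10, 6]]·[a, b]ᵀ = [-130, -20]ᵀ.
Determinant 134·6 − 10² = 704.
a = ((-130)·6 − 10·(-20))/704 = -145/176; b = (134·(-20) − 10·(-130))/704 = -345/176.

a = -0.824, b = -1.960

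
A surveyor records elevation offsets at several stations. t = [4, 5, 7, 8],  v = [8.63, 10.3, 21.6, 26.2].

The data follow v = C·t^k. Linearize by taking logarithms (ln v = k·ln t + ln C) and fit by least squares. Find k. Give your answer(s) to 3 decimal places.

With ln vᵢ as the transformed response and ln tᵢ as the regressor:
XᵀX = [[12.6227, 7.0211]; [7.0211, 4]], rhs = [19.5114, 10.8258]ᵀ  (here Σln t = 7.0211, Σ(ln t)² = 12.6227, Σln v = 10.8258, Σln t·ln v = 19.5114).
Slope k = (n·Σln t·ln v − Σln t·Σln v)/(n·Σ(ln t)² − (Σln t)²) = (4·19.5114 − 7.0211·10.8258)/1.1954 = 1.70358; ln C = (Σln v − k·Σln t)/n = -0.28379.

k = 1.704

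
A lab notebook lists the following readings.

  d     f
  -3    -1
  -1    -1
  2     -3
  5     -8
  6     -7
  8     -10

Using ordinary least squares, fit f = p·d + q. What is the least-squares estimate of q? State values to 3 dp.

q = -2.536

Setting ∂/∂p … = 0 gives: 139·p + 17·q = -164;  17·p + 6·q = -30.
Determinant 139·6 − 17² = 545.
p = ((-164)·6 − 17·(-30))/545 = -474/545; q = (139·(-30) − 17·(-164))/545 = -1382/545.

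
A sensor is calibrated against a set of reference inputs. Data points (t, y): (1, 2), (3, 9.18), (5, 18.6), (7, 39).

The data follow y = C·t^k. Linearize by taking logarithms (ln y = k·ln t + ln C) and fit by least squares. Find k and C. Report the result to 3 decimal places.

k = 1.484, C = 1.910

Linearized form: ln y = k·ln t + ln C. From the 4 transformed points,
XᵀX = [[7.5838, 4.6540]; [4.6540, 4]], rhs = [14.2693, 9.4969]ᵀ  (here Σln t = 4.6540, Σ(ln t)² = 7.5838, Σln y = 9.4969, Σln t·ln y = 14.2693).
Δ = 7.5838·4 − (4.6540)² = 8.6759; k = (14.2693·4 − 4.6540·9.4969)/8.6759 = 1.48445, ln C = (7.5838·9.4969 − 4.6540·14.2693)/8.6759 = 0.64709, so C = exp(0.64709) = 1.90997.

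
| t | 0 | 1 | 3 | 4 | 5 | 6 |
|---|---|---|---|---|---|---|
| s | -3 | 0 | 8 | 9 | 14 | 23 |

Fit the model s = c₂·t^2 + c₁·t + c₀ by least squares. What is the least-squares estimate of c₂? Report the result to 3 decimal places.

From the data, Σt^2·t^2 = 2259, Σt^2·t = 433, Σt^2 = 87, Σt·t = 87, Σt = 19, Σ1 = 6.
Moment sums: Σt^2·s = 1394, Σt·s = 268, Σs = 51.
Row-reducing yields c₂ = 169/420, c₁ = 45/28, c₀ = -509/210.

c₂ = 0.402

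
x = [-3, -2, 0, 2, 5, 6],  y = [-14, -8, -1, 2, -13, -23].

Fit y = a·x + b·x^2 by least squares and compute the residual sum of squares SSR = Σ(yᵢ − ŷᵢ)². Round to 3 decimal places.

Normal-equation sums: Σx·x = 78, Σx·x^2 = 314, Σx^2·x^2 = 2034.
And Σx·y = -141, Σx^2·y = -1303.
So MᵀM·[a, b]ᵀ = Mᵀy: [[78, 314]; [314, 2034]]·[a, b]ᵀ = [-141, -1303]ᵀ.
Eliminating b: 2034·(row 1) − 314·(row 2) gives 60056·a = 2034·(-141) − 314·(-1303) = 122348, so a = 30587/15014.
Then b = ((-1303) − 314·(30587/15014))/2034 = -7170/7507.
Residuals: 10625/15014, -789/7507, -1, 13107/7507, 10383/15014, -6302/7507; SSR = 86229/15014.

SSR = 5.743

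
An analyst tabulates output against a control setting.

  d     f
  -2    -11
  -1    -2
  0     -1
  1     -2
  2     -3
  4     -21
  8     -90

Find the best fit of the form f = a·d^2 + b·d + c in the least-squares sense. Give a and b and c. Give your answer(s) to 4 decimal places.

a = -1.5762, b = 1.4340, c = -0.7643

Entries of MᵀM: Σd^2·d^2 = 4386, Σd^2·d = 576, Σd^2 = 90, Σd·d = 90, Σd = 12, Σ1 = 7.
Right-hand side: Σd^2·f = -6156, Σd·f = -788, Σf = -130.
Normal equations: [[4386, 576, 90]; [576, 90, 12]; [90, 12, 7]]·[a, b, c]ᵀ = [-6156, -788, -130]ᵀ.
Inverting the 3×3 Gram matrix, [a, b, c]ᵀ = [-14200/9009, 38758/27027, -626/819]ᵀ.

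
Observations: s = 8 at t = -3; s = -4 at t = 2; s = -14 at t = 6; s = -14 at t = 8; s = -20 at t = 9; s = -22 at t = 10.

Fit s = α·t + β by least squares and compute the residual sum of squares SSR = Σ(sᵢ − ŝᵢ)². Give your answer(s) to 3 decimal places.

Entries of MᵀM: Σt·t = 294, Σt = 32, Σ1 = 6.
For Mᵀs: Σt·s = -628, Σs = -66.
Normal equations: [[294, 32]; [32, 6]]·[α, β]ᵀ = [-628, -66]ᵀ.
Δ = 294·6 − 32² = 740.
α = ((-628)·6 − 32·(-66))/740 = -414/185; β = (294·(-66) − 32·(-628))/740 = 173/185.
Residuals: 13/37, -17/37, -279/185, 549/185, -147/185, -103/185; SSR = 2286/185.

SSR = 12.357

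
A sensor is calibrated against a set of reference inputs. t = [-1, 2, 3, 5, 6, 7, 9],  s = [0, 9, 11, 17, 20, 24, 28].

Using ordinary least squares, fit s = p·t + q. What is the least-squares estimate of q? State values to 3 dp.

q = 2.930

Sums needed: Σt·t = 205, Σt = 31, Σ1 = 7.
Right-hand side: Σt·s = 676, Σs = 109.
Eliminating q: 7·(row 1) − 31·(row 2) gives 474·p = 7·676 − 31·109 = 1353, so p = 451/158.
Then q = (109 − 31·(451/158))/7 = 463/158.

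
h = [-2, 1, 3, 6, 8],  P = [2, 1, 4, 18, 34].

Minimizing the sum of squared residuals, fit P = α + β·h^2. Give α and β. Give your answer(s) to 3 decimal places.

α = -0.218, β = 0.527

The normal equations are: 5·α + 114·β = 59;  114·α + 5490·β = 2869.
(Σ1 = 5, Σh^2 = 114, Σh^2·h^2 = 5490, ΣP = 59, Σh^2·P = 2869.)
Determinant 5·5490 − 114² = 14454.
α = (59·5490 − 114·2869)/14454 = -526/2409; β = (5·2869 − 114·59)/14454 = 7619/14454.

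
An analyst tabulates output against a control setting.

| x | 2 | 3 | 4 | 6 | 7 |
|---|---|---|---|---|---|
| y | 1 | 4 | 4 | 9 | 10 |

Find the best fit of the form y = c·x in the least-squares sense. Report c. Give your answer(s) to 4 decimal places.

With design matrix A, AᵀA = [[114]] and Aᵀy = [154]ᵀ.
c = 154/114 = 1.35088.

c = 1.3509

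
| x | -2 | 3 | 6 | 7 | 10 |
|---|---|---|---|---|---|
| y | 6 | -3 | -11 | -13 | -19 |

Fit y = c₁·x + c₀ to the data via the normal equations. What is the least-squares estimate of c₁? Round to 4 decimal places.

c₁ = -2.1256

Entries of MᵀM: Σx·x = 198, Σx = 24, Σ1 = 5.
Moment sums: Σx·y = -368, Σy = -40.
So MᵀM·[c₁, c₀]ᵀ = Mᵀy: [[198, 24]; [24, 5]]·[c₁, c₀]ᵀ = [-368, -40]ᵀ.
Δ = 198·5 − 24² = 414.
c₁ = ((-368)·5 − 24·(-40))/414 = -440/207; c₀ = (198·(-40) − 24·(-368))/414 = 152/69.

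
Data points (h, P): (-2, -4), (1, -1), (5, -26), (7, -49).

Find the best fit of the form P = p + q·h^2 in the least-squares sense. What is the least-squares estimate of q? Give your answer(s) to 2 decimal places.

With design matrix A, AᵀA = [[4, 79]; [79, 3043]] and AᵀP = [-80, -3068]ᵀ.
Determinant 4·3043 − 79² = 5931.
p = ((-80)·3043 − 79·(-3068))/5931 = -356/1977; q = (4·(-3068) − 79·(-80))/5931 = -1984/1977.

q = -1.00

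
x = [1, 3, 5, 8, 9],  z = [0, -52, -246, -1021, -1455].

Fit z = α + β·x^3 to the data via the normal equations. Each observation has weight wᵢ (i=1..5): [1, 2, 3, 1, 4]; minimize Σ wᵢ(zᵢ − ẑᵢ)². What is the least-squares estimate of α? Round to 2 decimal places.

Compute the Gram sums: Σwᵢ·1 = 11, Σwᵢ·x^3 = 3858, Σwᵢ·x^3·x^3 = 2436242.
And Σwᵢ·z = -7683, Σwᵢ·x^3·z = -4860590.
Normal equations: [[11, 3858]; [3858, 2436242]]·[α, β]ᵀ = [-7683, -4860590]ᵀ.
det = 11·2436242 − 3858² = 11914498.
α = ((-7683)·2436242 − 3858·(-4860590))/11914498 = 17254467/5957249; β = (11·(-4860590) − 3858·(-7683))/11914498 = -11912738/5957249.

α = 2.90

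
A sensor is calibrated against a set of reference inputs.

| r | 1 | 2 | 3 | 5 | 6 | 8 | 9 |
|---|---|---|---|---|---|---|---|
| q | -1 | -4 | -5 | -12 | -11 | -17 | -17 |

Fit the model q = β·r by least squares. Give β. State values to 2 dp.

β = -2.00

Setting ∂/∂β … = 0 gives: 220·β = -439.
(Σr·r = 220, Σr·q = -439.)
Hence β = -439 / 220 ≈ -1.99545.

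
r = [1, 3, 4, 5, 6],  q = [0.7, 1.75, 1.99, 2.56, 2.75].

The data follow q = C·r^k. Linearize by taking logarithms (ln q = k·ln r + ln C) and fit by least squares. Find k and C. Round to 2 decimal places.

Taking logs, ln q = k·ln r + ln C, so regress ln q on ln r.
AᵀA = [[8.9295, 5.8861]; [5.8861, 5]], rhs = [4.8942, 2.8427]ᵀ  (here Σln r = 5.8861, Σ(ln r)² = 8.9295, Σln q = 2.8427, Σln r·ln q = 4.8942).
Δ = 8.9295·5 − (5.8861)² = 10.0010; k = (4.8942·5 − 5.8861·2.8427)/10.0010 = 0.77378, ln C = (8.9295·2.8427 − 5.8861·4.8942)/10.0010 = -0.34237, so C = exp(-0.34237) = 0.71008.

k = 0.77, C = 0.71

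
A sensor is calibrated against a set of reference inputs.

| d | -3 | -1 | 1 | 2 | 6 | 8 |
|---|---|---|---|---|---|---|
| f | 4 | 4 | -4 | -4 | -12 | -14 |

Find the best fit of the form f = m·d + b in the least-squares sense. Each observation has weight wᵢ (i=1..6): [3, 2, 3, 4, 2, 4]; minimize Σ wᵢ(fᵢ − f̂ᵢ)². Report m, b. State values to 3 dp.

m = -1.732, b = -0.656

Entries of AᵀWA: Σwᵢ·d·d = 376, Σwᵢ·d = 44, Σwᵢ·1 = 18.
And Σwᵢ·d·f = -680, Σwᵢ·f = -88.
So AᵀWA·[m, b]ᵀ = AᵀWf: [[376, 44]; [44, 18]]·[m, b]ᵀ = [-680, -88]ᵀ.
Determinant 376·18 − 44² = 4832.
m = ((-680)·18 − 44·(-88))/4832 = -523/302; b = (376·(-88) − 44·(-680))/4832 = -99/151.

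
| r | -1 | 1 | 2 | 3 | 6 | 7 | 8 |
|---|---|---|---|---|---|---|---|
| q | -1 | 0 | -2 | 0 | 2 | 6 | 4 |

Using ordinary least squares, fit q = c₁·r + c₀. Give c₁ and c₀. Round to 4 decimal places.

Sums needed: Σr·r = 164, Σr = 26, Σ1 = 7.
Right-hand side: Σr·q = 83, Σq = 9.
So XᵀX·[c₁, c₀]ᵀ = Xᵀq: [[164, 26]; [26, 7]]·[c₁, c₀]ᵀ = [83, 9]ᵀ.
Determinant 164·7 − 26² = 472.
c₁ = (83·7 − 26·9)/472 = 347/472; c₀ = (164·9 − 26·83)/472 = -341/236.

c₁ = 0.7352, c₀ = -1.4449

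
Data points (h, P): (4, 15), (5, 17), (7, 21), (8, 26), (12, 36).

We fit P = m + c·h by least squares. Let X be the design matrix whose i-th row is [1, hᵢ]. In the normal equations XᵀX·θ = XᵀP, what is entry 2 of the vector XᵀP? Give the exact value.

932

Entry 2 ↔ basis h, so (XᵀP)_{2} = Σᵢ (h)·Pᵢ = (4)·(15) + (5)·(17) + (7)·(21) + (8)·(26) + (12)·(36) = 932.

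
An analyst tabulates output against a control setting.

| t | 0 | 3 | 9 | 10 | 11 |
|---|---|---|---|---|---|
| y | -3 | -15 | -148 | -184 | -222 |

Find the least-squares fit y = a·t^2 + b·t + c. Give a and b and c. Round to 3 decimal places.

a = -1.961, b = 1.555, c = -2.673

MᵀM·[a, b, c]ᵀ = Mᵀy reads: 31283·a + 3087·b + 311·c = -57385;  3087·a + 311·b + 33·c = -5659;  311·a + 33·b + 5·c = -572.
(Σt^2·t^2 = 31283, Σt^2·t = 3087, Σt^2 = 311, Σt·t = 311, Σt = 33, Σ1 = 5, Σt^2·y = -57385, Σt·y = -5659, Σy = -572.)
Solving the 3×3 system (Gaussian elimination) gives a = -209431/106782, b = 55363/35594, c = -142720/53391.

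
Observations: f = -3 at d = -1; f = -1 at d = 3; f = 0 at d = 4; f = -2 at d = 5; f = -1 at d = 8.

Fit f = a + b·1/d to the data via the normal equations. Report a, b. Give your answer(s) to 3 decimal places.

MᵀM·[a, b]ᵀ = Mᵀf reads: 5·a + (-11/120)·b = -7;  (-11/120)·a + (17701/14400)·b = 257/120.
Determinant 5·(17701/14400) − (-11/120)² = 1381/225.
a = ((-7)·(17701/14400) − (-11/120)·(257/120))/(1381/225) = -15135/11048; b = (5·(257/120) − (-11/120)·(-7))/(1381/225) = 2265/1381.

a = -1.370, b = 1.640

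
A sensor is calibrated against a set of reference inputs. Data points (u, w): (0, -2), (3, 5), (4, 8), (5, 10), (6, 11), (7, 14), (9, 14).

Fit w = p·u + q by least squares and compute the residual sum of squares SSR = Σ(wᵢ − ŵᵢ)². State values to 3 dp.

SSR = 12.115

With design matrix X, XᵀX = [[216, 34]; [34, 7]] and Xᵀw = [387, 60]ᵀ.
Eliminating q: 7·(row 1) − 34·(row 2) gives 356·p = 7·387 − 34·60 = 669, so p = 669/356.
Then q = (60 − 34·(669/356))/7 = -99/178.
Residuals: -257/178, -29/356, 185/178, 413/356, 25/89, 499/356, -839/356; SSR = 4313/356.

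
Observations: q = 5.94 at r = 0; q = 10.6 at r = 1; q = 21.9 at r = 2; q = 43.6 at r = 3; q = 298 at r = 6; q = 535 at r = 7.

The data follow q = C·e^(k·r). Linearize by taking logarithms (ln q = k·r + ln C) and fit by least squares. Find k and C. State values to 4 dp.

With ln qᵢ as the transformed response and rᵢ as the regressor:
XᵀX = [[99.0000, 19.0000]; [19.0000, 6]], rhs = [98.0174, 22.9835]ᵀ  (here Σr = 19.0000, Σ(r)² = 99.0000, Σln q = 22.9835, Σr·ln q = 98.0174).
Δ = 99.0000·6 − (19.0000)² = 233.0000; k = (98.0174·6 − 19.0000·22.9835)/233.0000 = 0.64987, ln C = (99.0000·22.9835 − 19.0000·98.0174)/233.0000 = 1.77267, so C = exp(1.77267) = 5.88655.

k = 0.6499, C = 5.8866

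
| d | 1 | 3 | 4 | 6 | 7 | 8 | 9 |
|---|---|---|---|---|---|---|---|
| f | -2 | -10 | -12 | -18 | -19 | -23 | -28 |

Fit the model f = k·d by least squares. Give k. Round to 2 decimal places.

k = -2.96

Compute the Gram sums: Σd·d = 256.
For Aᵀf: Σd·f = -757.
So AᵀA·[k]ᵀ = Aᵀf: [[256]]·[k]ᵀ = [-757]ᵀ.
k = (-757)/256 = -2.95703.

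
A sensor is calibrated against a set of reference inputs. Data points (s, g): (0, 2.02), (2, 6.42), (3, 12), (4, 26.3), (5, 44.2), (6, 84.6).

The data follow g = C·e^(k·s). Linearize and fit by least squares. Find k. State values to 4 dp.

Taking logs, ln g = k·s + ln C, so regress ln g on s.
Over the data: Σs = 20.0000, Σ(s)² = 90.0000, Σln g = 16.5437, Σs·ln g = 69.8231.
Normal system: [[90.0000, 20.0000]; [20.0000, 6]]·[k, ln C]ᵀ = [69.8231, 16.5437]ᵀ.
Slope k = (n·Σs·ln g − Σs·Σln g)/(n·Σ(s)² − (Σs)²) = (6·69.8231 − 20.0000·16.5437)/140.0000 = 0.62904; ln C = (Σln g − k·Σs)/n = 0.66048.

k = 0.6290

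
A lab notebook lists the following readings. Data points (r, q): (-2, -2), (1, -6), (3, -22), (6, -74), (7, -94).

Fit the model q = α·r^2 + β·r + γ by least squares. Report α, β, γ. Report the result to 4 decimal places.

α = -1.5287, β = -2.6834, γ = -1.2813

With design matrix A, AᵀA = [[3795, 579, 99]; [579, 99, 15]; [99, 15, 5]] and Aᵀq = [-7482, -1170, -198]ᵀ.
Solving the 3×3 system (Gaussian elimination) gives α = -1038/679, β = -1822/679, γ = -870/679.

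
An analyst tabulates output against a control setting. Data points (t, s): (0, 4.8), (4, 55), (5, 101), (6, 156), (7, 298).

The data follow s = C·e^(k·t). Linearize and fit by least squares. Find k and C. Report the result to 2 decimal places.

Taking logs, ln s = k·t + ln C, so regress ln s on t.
XᵀX = [[126.0000, 22.0000]; [22.0000, 5]], rhs = [109.2837, 20.9380]ᵀ  (here Σt = 22.0000, Σ(t)² = 126.0000, Σln s = 20.9380, Σt·ln s = 109.2837).
Solving (det = 146.0000): k = 0.58755, ln C = 1.60239, so C = exp(1.60239) = 4.96487.

k = 0.59, C = 4.96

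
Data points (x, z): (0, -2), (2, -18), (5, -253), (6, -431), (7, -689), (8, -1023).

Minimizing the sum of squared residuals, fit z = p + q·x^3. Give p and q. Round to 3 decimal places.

p = -2.247, q = -1.995

The normal equations are: 6·p + 1204·q = -2416;  1204·p + 442138·q = -884968.
(Σ1 = 6, Σx^3 = 1204, Σx^3·x^3 = 442138, Σz = -2416, Σx^3·z = -884968.)
Eliminating q: 442138·(row 1) − 1204·(row 2) gives 1203212·p = 442138·(-2416) − 1204·(-884968) = -2703936, so p = -675984/300803.
Then q = ((-884968) − 1204·(-675984/300803))/442138 = -600236/300803.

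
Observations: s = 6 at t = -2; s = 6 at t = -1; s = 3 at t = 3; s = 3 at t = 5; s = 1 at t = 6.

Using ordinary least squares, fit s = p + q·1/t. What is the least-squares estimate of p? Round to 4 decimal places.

From the data, Σ1 = 5, Σ1/t = -4/5, Σ1/t·1/t = 643/450.
Right-hand side: Σs = 19, Σ1/t·s = -217/30.
So AᵀA·[p, q]ᵀ = Aᵀs: [[5, -4/5]; [-4/5, 643/450]]·[p, q]ᵀ = [19, -217/30]ᵀ.
det = 5·(643/450) − (-4/5)² = 2927/450.
p = (19·(643/450) − (-4/5)·(-217/30))/(2927/450) = 9613/2927; q = (5·(-217/30) − (-4/5)·19)/(2927/450) = -9435/2927.

p = 3.2843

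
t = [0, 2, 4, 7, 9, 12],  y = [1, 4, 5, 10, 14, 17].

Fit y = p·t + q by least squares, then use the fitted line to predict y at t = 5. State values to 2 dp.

Forming XᵀX = [[294, 34]; [34, 6]] and Xᵀy = [428, 51]ᵀ gives XᵀX·[p, q]ᵀ = Xᵀy.
Δ = 294·6 − 34² = 608.
p = (428·6 − 34·51)/608 = 417/304; q = (294·51 − 34·428)/608 = 221/304.
At t = 5: ŷ = (417/304)·(5) + (221/304)·(1) = 1153/152.

ŷ = 7.59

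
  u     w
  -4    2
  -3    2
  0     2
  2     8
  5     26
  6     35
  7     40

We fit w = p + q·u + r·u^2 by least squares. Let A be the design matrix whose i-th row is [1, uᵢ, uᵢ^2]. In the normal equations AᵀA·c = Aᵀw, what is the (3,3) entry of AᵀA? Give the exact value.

Row 3 ↔ basis u^2, column 3 ↔ basis u^2, so (AᵀA)_{3,3} = Σᵢ (u^2)·(u^2) = (16)·(16) + (9)·(9) + (0)·(0) + (4)·(4) + (25)·(25) + (36)·(36) + (49)·(49) = 4675.

4675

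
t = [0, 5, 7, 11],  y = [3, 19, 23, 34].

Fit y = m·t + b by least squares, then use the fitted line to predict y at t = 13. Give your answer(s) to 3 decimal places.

Entries of AᵀA: Σt·t = 195, Σt = 23, Σ1 = 4.
Moment sums: Σt·y = 630, Σy = 79.
So AᵀA·[m, b]ᵀ = Aᵀy: [[195, 23]; [23, 4]]·[m, b]ᵀ = [630, 79]ᵀ.
det = 195·4 − 23² = 251.
m = (630·4 − 23·79)/251 = 703/251; b = (195·79 − 23·630)/251 = 915/251.
At t = 13: ŷ = (703/251)·(13) + (915/251)·(1) = 10054/251.

ŷ = 40.056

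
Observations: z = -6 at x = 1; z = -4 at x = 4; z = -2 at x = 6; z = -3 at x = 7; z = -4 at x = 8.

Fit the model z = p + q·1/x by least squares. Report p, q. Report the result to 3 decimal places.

Sums needed: Σ1 = 5, Σ1/x = 283/168, Σ1/x·1/x = 31789/28224.
And Σz = -19, Σ1/x·z = -347/42.
Normal equations: [[5, 283/168]; [283/168, 31789/28224]]·[p, q]ᵀ = [-19, -347/42]ᵀ.
Determinant 5·(31789/28224) − (283/168)² = 9857/3528.
p = ((-19)·(31789/28224) − (283/168)·(-347/42))/(9857/3528) = -211187/78856; q = (5·(-347/42) − (283/168)·(-19))/(9857/3528) = -32823/9857.

p = -2.678, q = -3.330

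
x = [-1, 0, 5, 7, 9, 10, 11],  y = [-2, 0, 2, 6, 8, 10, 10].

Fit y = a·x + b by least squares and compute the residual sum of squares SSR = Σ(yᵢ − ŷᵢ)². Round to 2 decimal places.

SSR = 6.00

With design matrix A, AᵀA = [[377, 41]; [41, 7]] and Aᵀy = [336, 34]ᵀ.
Eliminating b: 7·(row 1) − 41·(row 2) gives 958·a = 7·336 − 41·34 = 958, so a = 1.
Then b = (34 − 41·1)/7 = -1.
Residuals: 0, 1, -2, 0, 0, 1, 0; SSR = 6.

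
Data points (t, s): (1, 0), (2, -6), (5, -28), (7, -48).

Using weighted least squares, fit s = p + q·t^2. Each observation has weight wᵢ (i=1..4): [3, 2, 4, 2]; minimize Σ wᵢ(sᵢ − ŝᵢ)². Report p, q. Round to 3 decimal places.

Compute the Gram sums: Σwᵢ·1 = 11, Σwᵢ·t^2 = 209, Σwᵢ·t^2·t^2 = 7337.
And Σwᵢ·s = -220, Σwᵢ·t^2·s = -7552.
det = 11·7337 − 209² = 37026.
p = ((-220)·7337 − 209·(-7552))/37026 = -542/561; q = (11·(-7552) − 209·(-220))/37026 = -562/561.

p = -0.966, q = -1.002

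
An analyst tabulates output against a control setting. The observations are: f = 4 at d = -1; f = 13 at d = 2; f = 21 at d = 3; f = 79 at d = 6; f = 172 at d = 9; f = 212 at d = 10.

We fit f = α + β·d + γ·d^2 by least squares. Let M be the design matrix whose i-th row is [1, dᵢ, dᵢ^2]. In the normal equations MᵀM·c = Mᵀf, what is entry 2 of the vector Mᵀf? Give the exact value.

Entry 2 ↔ basis d, so (Mᵀf)_{2} = Σᵢ (d)·fᵢ = (-1)·(4) + (2)·(13) + (3)·(21) + (6)·(79) + (9)·(172) + (10)·(212) = 4227.

4227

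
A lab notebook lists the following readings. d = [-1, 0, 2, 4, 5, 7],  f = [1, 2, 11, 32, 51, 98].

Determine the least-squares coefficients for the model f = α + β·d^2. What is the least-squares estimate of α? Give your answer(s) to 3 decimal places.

α = 1.214

The normal system AᵀA·[α, β]ᵀ = Aᵀf is [[6, 95]; [95, 3299]]·[α, β]ᵀ = [195, 6634]ᵀ.
Eliminating β: 3299·(row 1) − 95·(row 2) gives 10769·α = 3299·195 − 95·6634 = 13075, so α = 13075/10769.
Then β = (6634 − 95·(13075/10769))/3299 = 21279/10769.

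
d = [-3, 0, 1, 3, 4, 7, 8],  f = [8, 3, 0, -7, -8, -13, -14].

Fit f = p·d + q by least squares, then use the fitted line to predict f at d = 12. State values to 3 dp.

f̂ = -23.692

The normal system XᵀX·[p, q]ᵀ = Xᵀf is [[148, 20]; [20, 7]]·[p, q]ᵀ = [-280, -31]ᵀ.
Determinant 148·7 − 20² = 636.
p = ((-280)·7 − 20·(-31))/636 = -335/159; q = (148·(-31) − 20·(-280))/636 = 253/159.
At d = 12: f̂ = (-335/159)·(12) + (253/159)·(1) = -3767/159.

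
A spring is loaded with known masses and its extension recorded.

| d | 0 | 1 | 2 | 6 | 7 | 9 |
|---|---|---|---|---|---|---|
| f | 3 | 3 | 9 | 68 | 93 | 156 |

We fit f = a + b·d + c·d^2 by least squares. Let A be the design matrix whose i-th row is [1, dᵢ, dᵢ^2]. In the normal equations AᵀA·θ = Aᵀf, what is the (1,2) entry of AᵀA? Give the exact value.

25

Row 1 ↔ basis 1, column 2 ↔ basis d, so (AᵀA)_{1,2} = Σᵢ d = (1)·(0) + (1)·(1) + (1)·(2) + (1)·(6) + (1)·(7) + (1)·(9) = 25.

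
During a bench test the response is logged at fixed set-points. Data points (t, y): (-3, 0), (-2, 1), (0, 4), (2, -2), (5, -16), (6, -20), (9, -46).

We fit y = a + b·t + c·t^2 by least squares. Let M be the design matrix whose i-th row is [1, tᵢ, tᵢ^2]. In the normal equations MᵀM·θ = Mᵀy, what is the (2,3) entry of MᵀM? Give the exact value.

Row 2 ↔ basis t, column 3 ↔ basis t^2, so (MᵀM)_{2,3} = Σᵢ (t)·(t^2) = (-3)·(9) + (-2)·(4) + (0)·(0) + (2)·(4) + (5)·(25) + (6)·(36) + (9)·(81) = 1043.

1043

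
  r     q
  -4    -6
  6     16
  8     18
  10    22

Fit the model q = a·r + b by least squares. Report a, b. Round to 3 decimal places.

From the data, Σr·r = 216, Σr = 20, Σ1 = 4.
For Aᵀq: Σr·q = 484, Σq = 50.
det = 216·4 − 20² = 464.
a = (484·4 − 20·50)/464 = 117/58; b = (216·50 − 20·484)/464 = 70/29.

a = 2.017, b = 2.414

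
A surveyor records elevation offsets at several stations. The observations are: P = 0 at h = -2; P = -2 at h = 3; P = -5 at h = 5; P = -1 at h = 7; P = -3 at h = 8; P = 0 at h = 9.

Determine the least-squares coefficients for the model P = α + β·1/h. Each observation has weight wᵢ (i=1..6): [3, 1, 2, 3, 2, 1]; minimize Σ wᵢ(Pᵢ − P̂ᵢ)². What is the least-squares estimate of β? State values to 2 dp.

β = -3.64

Forming MᵀWM = [[12, 29/1260]; [29/1260, 3321041/3175200]] and MᵀWP = [-21, -323/84]ᵀ gives MᵀWM·[α, β]ᵀ = MᵀWP.
Determinant 12·(3321041/3175200) − (29/1260)² = 3985081/317520.
α = ((-21)·(3321041/3175200) − (29/1260)·(-323/84))/(3985081/317520) = -69460851/39850810; β = (12·(-323/84) − (29/1260)·(-21))/(3985081/317520) = -14497812/3985081.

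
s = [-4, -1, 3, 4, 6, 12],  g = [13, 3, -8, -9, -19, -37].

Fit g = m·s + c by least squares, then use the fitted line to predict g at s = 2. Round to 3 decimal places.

ĝ = -5.354

With design matrix A, AᵀA = [[222, 20]; [20, 6]] and Aᵀg = [-673, -57]ᵀ.
det = 222·6 − 20² = 932.
m = ((-673)·6 − 20·(-57))/932 = -1449/466; c = (222·(-57) − 20·(-673))/932 = 403/466.
At s = 2: ĝ = (-1449/466)·(2) + (403/466)·(1) = -2495/466.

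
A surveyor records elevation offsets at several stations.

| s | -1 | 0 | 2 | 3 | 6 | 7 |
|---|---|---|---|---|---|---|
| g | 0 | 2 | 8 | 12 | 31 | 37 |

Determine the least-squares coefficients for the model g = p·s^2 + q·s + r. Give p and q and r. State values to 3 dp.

Compute the Gram sums: Σs^2·s^2 = 3795, Σs^2·s = 593, Σs^2 = 99, Σs·s = 99, Σs = 17, Σ1 = 6.
Right-hand side: Σs^2·g = 3069, Σs·g = 497, Σg = 90.
Row-reducing yields p = 979/2444, q = 28083/12220, r = 5741/3055.

p = 0.401, q = 2.298, r = 1.879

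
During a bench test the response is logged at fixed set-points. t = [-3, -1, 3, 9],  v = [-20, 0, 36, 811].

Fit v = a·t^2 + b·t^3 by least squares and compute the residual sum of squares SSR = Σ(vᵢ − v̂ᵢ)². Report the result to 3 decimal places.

SSR = 0.734

Sums needed: Σt^2·t^2 = 6724, Σt^2·t^3 = 59048, Σt^3·t^3 = 532900.
Right-hand side: Σt^2·v = 65835, Σt^3·v = 592731.
MᵀM·[a, b]ᵀ = Mᵀv becomes [[6724, 59048]; [59048, 532900]]·[a, b]ᵀ = [65835, 592731]ᵀ.
Δ = 6724·532900 − 59048² = 96553296.
a = (65835·532900 − 59048·592731)/96553296 = 2330317/2682036; b = (6724·592731 − 59048·65835)/96553296 = 2724949/2682036.
Residuals: -57775/149002, 54/367, 55745/74501, -17/406; SSR = 109311/149002.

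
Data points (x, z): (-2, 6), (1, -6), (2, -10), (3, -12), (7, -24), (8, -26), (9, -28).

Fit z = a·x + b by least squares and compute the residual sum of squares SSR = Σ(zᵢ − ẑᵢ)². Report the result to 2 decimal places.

SSR = 11.39

Normal-equation sums: Σx·x = 212, Σx = 28, Σ1 = 7.
Moment sums: Σx·z = -702, Σz = -100.
So AᵀA·[a, b]ᵀ = Aᵀz: [[212, 28]; [28, 7]]·[a, b]ᵀ = [-702, -100]ᵀ.
Determinant 212·7 − 28² = 700.
a = ((-702)·7 − 28·(-100))/700 = -151/50; b = (212·(-100) − 28·(-702))/700 = -386/175.
Residuals: 379/175, -271/350, -307/175, -257/350, -229/350, 64/175, 97/70; SSR = 1993/175.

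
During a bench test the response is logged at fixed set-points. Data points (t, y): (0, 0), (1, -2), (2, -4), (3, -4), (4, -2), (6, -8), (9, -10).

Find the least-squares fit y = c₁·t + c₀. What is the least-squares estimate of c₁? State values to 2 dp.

Normal-equation sums: Σt·t = 147, Σt = 25, Σ1 = 7.
Moment sums: Σt·y = -168, Σy = -30.
Δ = 147·7 − 25² = 404.
c₁ = ((-168)·7 − 25·(-30))/404 = -213/202; c₀ = (147·(-30) − 25·(-168))/404 = -105/202.

c₁ = -1.05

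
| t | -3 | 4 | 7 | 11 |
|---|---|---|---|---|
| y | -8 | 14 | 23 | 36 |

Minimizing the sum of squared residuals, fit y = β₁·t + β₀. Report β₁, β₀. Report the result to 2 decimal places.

β₁ = 3.13, β₀ = 1.37

Forming MᵀM = [[195, 19]; [19, 4]] and Mᵀy = [637, 65]ᵀ gives MᵀM·[β₁, β₀]ᵀ = Mᵀy.
Eliminating β₀: 4·(row 1) − 19·(row 2) gives 419·β₁ = 4·637 − 19·65 = 1313, so β₁ = 1313/419.
Then β₀ = (65 − 19·(1313/419))/4 = 572/419.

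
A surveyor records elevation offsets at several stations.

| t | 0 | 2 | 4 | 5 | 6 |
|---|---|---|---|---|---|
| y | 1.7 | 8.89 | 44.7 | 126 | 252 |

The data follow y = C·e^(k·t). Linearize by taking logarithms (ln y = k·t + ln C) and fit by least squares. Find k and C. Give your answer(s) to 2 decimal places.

k = 0.84, C = 1.67

Linearized form: ln y = k·t + ln C. From the 5 transformed points,
AᵀA = [[81.0000, 17.0000]; [17.0000, 5]], rhs = [76.9277, 16.8812]ᵀ  (here Σt = 17.0000, Σ(t)² = 81.0000, Σln y = 16.8812, Σt·ln y = 76.9277).
Solving (det = 116.0000): k = 0.84188, ln C = 0.51387, so C = exp(0.51387) = 1.67175.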